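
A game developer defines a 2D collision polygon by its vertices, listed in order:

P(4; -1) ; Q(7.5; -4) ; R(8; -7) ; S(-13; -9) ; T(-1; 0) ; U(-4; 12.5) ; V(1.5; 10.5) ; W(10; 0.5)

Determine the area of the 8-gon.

P→Q: (4)(-4) − (7.5)(-1) = -8.5
Q→R: (7.5)(-7) − (8)(-4) = -20.5
R→S: (8)(-9) − (-13)(-7) = -163
S→T: (-13)(0) − (-1)(-9) = -9
T→U: (-1)(12.5) − (-4)(0) = -12.5
U→V: (-4)(10.5) − (1.5)(12.5) = -60.75
V→W: (1.5)(0.5) − (10)(10.5) = -104.25
W→P: (10)(-1) − (4)(0.5) = -12
Σ = -390.5
Area = |Σ|/2 = 195.25.

195.25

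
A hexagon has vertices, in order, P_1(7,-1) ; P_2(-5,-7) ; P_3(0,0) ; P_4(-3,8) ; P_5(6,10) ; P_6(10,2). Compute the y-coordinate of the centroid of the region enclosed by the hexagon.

Apply the shoelace (surveyor's) formula. First the cross-terms c_i = x_i·y_{i+1} − x_{i+1}·y_i:
  -54, 0, 0, -78, -88, -24  ⇒  2A = -244, A = -122.
Then Σ (y_i + y_{i+1})·c_i = -2052, so ȳ = -2052 / (6·(-122)) = 171/61.

171/61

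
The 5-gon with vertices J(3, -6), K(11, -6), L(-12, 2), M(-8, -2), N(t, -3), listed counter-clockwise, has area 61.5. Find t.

-13

Write out the shoelace sum; only the two edges meeting at N involve t:
2·Area = [((-8)·(-3) − t·(-2)) + (t·(-6) − 3·(-3))] + 38
       = -4·t + 71 = 123
⇒ t = -13.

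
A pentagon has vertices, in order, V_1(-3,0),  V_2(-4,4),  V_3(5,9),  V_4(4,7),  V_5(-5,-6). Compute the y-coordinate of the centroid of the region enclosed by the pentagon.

Apply the surveyor's formula. First the cross-terms c_i = x_i·y_{i+1} − x_{i+1}·y_i:
  -12, -56, -1, 11, -18  ⇒  2A = -76, A = -38.
Then Σ (y_i + y_{i+1})·c_i = -673, so ȳ = -673 / (6·(-38)) = 673/228.

673/228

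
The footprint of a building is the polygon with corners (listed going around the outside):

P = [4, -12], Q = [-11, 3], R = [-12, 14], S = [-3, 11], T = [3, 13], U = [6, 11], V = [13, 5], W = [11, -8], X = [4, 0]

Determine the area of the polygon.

P→Q: (4)(3) − (-11)(-12) = -120
Q→R: (-11)(14) − (-12)(3) = -118
R→S: (-12)(11) − (-3)(14) = -90
S→T: (-3)(13) − (3)(11) = -72
T→U: (3)(11) − (6)(13) = -45
U→V: (6)(5) − (13)(11) = -113
V→W: (13)(-8) − (11)(5) = -159
W→X: (11)(0) − (4)(-8) = 32
X→P: (4)(-12) − (4)(0) = -48
Σ = -733
Area = |Σ|/2 = 366.5.

366.5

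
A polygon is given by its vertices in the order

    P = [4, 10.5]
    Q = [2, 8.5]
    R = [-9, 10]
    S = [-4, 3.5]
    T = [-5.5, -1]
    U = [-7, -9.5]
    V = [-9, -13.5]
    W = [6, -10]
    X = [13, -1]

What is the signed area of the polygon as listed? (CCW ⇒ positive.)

315.5

Σ = (13) + (96.5) + (8.5) + (23.25) + (45.25) + (9) + (171) + (124) + (140.5) = 631
Signed area = Σ/2 = 315.5 (positive ⇒ counter-clockwise traversal).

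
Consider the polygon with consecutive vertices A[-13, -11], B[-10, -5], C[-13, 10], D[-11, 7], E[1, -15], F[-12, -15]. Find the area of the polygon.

Apply the shoelace (surveyor's) formula: 2A = Σ (x_i·y_{i+1} − x_{i+1}·y_i), indices taken mod 6.
Σ = (-45) + (-165) + (19) + (158) + (-195) + (-63) = -291
Area = |Σ|/2 = 145.5.

145.5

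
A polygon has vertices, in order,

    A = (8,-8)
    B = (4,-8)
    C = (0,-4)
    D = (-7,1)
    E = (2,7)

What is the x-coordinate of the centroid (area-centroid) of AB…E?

Apply the shoelace (surveyor's) formula. First the cross-terms c_i = x_i·y_{i+1} − x_{i+1}·y_i:
  -32, -16, -28, -51, -72  ⇒  2A = -199, A = -99.5.
Then Σ (x_i + x_{i+1})·c_i = -717, so x̄ = -717 / (6·(-99.5)) = 239/199.

239/199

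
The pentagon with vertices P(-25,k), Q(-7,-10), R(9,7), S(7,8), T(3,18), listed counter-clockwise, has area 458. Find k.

5

The doubled signed area Σ (x_i y_{i+1} − x_{i+1} y_i) is linear in k.
With k=0 it equals 866; the coefficient of k is 10 (from the two edges through P).
So 10·k + 866 = 2·458 = 916 ⇒ k = 5.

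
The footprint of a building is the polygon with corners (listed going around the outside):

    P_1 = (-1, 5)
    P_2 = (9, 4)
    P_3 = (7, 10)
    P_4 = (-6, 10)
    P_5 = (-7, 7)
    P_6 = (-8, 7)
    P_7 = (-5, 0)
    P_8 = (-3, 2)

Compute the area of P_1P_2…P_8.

95

Apply the surveyor's formula: 2A = Σ (x_i·y_{i+1} − x_{i+1}·y_i), indices taken mod 8.
Σ = (-49) + (62) + (130) + (28) + (7) + (35) + (-10) + (-13) = 190
Area = |Σ|/2 = 95.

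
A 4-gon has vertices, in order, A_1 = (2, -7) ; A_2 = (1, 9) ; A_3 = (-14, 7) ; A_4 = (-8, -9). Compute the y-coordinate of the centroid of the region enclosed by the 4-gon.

Apply the shoelace (surveyor's) formula. First the cross-terms c_i = x_i·y_{i+1} − x_{i+1}·y_i:
  25, 133, 182, 74  ⇒  2A = 414, A = 207.
Then Σ (y_i + y_{i+1})·c_i = 630, so ȳ = 630 / (6·207) = 35/69.

35/69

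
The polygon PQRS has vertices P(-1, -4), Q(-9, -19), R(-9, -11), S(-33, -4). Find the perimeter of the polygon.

|PQ| = √((-8)² + (-15)²) = √289 = 17
|QR| = √((0)² + (8)²) = √64 = 8
|RS| = √((-24)² + (7)²) = √625 = 25
|SP| = √((32)² + (0)²) = √1024 = 32
Perimeter = 17 + 8 + 25 + 32 = 82.

82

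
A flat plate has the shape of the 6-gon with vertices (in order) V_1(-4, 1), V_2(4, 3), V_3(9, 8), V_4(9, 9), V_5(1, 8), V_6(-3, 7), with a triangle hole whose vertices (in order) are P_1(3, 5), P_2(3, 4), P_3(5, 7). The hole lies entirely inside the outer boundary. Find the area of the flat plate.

57.5

Outer boundary:
Apply the surveyor's formula: 2A = Σ (x_i·y_{i+1} − x_{i+1}·y_i), indices taken mod 6.
Σ = (-16) + (5) + (9) + (63) + (31) + (25) = 117
Area = |Σ|/2 = 58.5.
Hole:
Apply the shoelace (surveyor's) formula: 2A = Σ (x_i·y_{i+1} − x_{i+1}·y_i), indices taken mod 3.
Cross-terms: -3, 1, 4  ⇒  Σ = 2
Area = |Σ|/2 = 1.
Net area = 58.5 − 1 = 57.5.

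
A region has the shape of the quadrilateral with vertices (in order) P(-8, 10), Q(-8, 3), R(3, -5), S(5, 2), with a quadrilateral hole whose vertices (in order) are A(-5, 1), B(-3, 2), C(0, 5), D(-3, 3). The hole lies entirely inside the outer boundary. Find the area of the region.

Outer boundary:
Apply the surveyor's formula: 2A = Σ (x_i·y_{i+1} − x_{i+1}·y_i), indices taken mod 4.
Σ = (56) + (31) + (31) + (66) = 184
Area = |Σ|/2 = 92.
Hole:
Σ = (-7) + (-15) + (15) + (12) = 5
Area = |Σ|/2 = 2.5.
Net area = 92 − 2.5 = 89.5.

89.5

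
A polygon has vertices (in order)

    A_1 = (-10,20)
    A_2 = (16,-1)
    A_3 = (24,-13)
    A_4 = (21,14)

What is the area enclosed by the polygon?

Σ = (-310) + (-184) + (609) + (560) = 675
Area = |Σ|/2 = 337.5.

337.5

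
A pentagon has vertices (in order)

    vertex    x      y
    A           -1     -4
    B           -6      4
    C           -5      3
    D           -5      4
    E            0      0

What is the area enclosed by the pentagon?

15.5

Apply the surveyor's formula: 2A = Σ (x_i·y_{i+1} − x_{i+1}·y_i), indices taken mod 5.
Cross-terms: -28, 2, -5, 0, 0  ⇒  Σ = -31
Area = |Σ|/2 = 15.5.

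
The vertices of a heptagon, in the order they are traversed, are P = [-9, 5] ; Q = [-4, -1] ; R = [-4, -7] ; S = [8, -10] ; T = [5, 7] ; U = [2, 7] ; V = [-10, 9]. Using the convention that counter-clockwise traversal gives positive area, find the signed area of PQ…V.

Σ = (29) + (24) + (96) + (106) + (21) + (88) + (31) = 395
Signed area = Σ/2 = 197.5 (positive ⇒ counter-clockwise traversal).

197.5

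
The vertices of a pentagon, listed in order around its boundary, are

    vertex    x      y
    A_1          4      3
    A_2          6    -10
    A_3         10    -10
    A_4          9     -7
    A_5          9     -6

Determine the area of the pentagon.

Apply Gauss's area formula: 2A = Σ (x_i·y_{i+1} − x_{i+1}·y_i), indices taken mod 5.
Σ = (-58) + (40) + (20) + (9) + (51) = 62
Area = |Σ|/2 = 31.

31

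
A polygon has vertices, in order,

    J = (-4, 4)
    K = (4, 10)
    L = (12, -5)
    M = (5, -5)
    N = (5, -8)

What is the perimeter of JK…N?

52

|JK| = √((8)² + (6)²) = √100 = 10
|KL| = √((8)² + (-15)²) = √289 = 17
|LM| = √((-7)² + (0)²) = √49 = 7
|MN| = √((0)² + (-3)²) = √9 = 3
|NJ| = √((-9)² + (12)²) = √225 = 15
Perimeter = 10 + 17 + 7 + 3 + 15 = 52.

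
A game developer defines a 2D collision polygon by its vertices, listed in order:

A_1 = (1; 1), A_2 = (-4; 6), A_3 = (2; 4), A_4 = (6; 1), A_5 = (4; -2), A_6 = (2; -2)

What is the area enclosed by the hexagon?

28

Apply the surveyor's formula: 2A = Σ (x_i·y_{i+1} − x_{i+1}·y_i), indices taken mod 6.
Σ = (10) + (-28) + (-22) + (-16) + (-4) + (4) = -56
Area = |Σ|/2 = 28.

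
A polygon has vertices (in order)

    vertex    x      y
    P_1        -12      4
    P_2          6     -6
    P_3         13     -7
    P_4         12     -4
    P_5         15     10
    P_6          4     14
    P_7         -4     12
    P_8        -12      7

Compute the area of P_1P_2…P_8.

Apply the shoelace (surveyor's) formula: 2A = Σ (x_i·y_{i+1} − x_{i+1}·y_i), indices taken mod 8.
Σ = (48) + (36) + (32) + (180) + (170) + (104) + (116) + (36) = 722
Area = |Σ|/2 = 361.

361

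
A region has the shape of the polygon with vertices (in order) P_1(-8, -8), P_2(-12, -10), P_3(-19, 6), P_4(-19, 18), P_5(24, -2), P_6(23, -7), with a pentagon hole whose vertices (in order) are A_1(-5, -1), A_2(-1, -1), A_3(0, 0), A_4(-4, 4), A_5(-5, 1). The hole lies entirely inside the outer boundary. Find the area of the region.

616

Outer boundary:
Apply the surveyor's formula: 2A = Σ (x_i·y_{i+1} − x_{i+1}·y_i), indices taken mod 6.
Cross-terms: -16, -262, -228, -394, -122, -240  ⇒  Σ = -1262
Area = |Σ|/2 = 631.
Hole:
Apply the surveyor's formula: 2A = Σ (x_i·y_{i+1} − x_{i+1}·y_i), indices taken mod 5.
Σ = (4) + (0) + (0) + (16) + (10) = 30
Area = |Σ|/2 = 15.
Net area = 631 − 15 = 616.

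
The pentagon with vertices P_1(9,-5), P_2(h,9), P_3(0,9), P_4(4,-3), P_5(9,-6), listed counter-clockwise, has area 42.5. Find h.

2

Write out the shoelace sum; only the two edges meeting at P_2 involve h:
2·Area = [(9·9 − h·(-5)) + (h·9 − 0·9)] + -24
       = 14·h + 57 = 85
⇒ h = 2.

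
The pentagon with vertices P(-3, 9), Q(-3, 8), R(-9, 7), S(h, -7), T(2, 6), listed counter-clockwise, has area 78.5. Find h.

Write out the shoelace sum; only the two edges meeting at S involve h:
2·Area = [((-9)·(-7) − h·7) + (h·6 − 2·(-7))] + 90
       = -1·h + 167 = 157
⇒ h = 10.

10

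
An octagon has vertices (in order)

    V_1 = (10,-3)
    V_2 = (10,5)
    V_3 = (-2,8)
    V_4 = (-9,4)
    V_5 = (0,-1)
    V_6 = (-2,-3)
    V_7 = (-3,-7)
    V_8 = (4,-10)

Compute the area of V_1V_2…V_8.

Apply the shoelace formula: 2A = Σ (x_i·y_{i+1} − x_{i+1}·y_i), indices taken mod 8.
Σ = (80) + (90) + (64) + (9) + (-2) + (5) + (58) + (88) = 392
Area = |Σ|/2 = 196.

196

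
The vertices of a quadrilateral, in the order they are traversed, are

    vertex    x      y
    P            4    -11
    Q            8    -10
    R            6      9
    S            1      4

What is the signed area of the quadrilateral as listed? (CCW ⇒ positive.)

Apply the shoelace formula: 2A = Σ (x_i·y_{i+1} − x_{i+1}·y_i), indices taken mod 4.
Cross-terms: 48, 132, 15, -27  ⇒  Σ = 168
Signed area = Σ/2 = 84 (positive ⇒ counter-clockwise traversal).

84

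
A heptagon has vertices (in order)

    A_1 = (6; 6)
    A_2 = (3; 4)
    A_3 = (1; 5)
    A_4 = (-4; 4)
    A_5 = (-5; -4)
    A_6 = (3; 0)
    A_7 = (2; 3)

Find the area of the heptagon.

Cross-terms: 6, 11, 24, 36, 12, 9, -6  ⇒  Σ = 92
Area = |Σ|/2 = 46.

46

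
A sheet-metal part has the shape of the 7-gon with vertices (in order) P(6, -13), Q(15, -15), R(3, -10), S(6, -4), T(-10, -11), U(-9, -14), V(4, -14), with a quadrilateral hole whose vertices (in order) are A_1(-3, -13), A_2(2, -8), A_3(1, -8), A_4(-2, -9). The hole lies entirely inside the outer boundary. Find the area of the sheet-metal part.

90.5

Outer boundary:
Apply the shoelace formula: 2A = Σ (x_i·y_{i+1} − x_{i+1}·y_i), indices taken mod 7.
Cross-terms: 105, -105, 48, -106, 41, 182, 32  ⇒  Σ = 197
Area = |Σ|/2 = 98.5.
Hole:
Σ = (50) + (-8) + (-25) + (-1) = 16
Area = |Σ|/2 = 8.
Net area = 98.5 − 8 = 90.5.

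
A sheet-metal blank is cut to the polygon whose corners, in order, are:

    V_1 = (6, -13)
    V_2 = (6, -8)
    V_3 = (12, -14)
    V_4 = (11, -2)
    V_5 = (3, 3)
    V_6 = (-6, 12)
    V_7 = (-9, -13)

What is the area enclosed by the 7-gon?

323

Σ = (30) + (12) + (130) + (39) + (54) + (186) + (195) = 646
Area = |Σ|/2 = 323.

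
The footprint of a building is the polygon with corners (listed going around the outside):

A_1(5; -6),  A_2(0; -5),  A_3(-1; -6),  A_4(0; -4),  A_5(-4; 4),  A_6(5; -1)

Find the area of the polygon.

Apply the shoelace (surveyor's) formula: 2A = Σ (x_i·y_{i+1} − x_{i+1}·y_i), indices taken mod 6.
Cross-terms: -25, -5, 4, -16, -16, -25  ⇒  Σ = -83
Area = |Σ|/2 = 41.5.

41.5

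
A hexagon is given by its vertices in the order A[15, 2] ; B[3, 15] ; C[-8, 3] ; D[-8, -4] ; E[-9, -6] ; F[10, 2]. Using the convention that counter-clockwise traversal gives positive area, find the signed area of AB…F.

224

Apply the shoelace formula: 2A = Σ (x_i·y_{i+1} − x_{i+1}·y_i), indices taken mod 6.
A→B: (15)(15) − (3)(2) = 219
B→C: (3)(3) − (-8)(15) = 129
C→D: (-8)(-4) − (-8)(3) = 56
D→E: (-8)(-6) − (-9)(-4) = 12
E→F: (-9)(2) − (10)(-6) = 42
F→A: (10)(2) − (15)(2) = -10
Σ = 448
Signed area = Σ/2 = 224 (positive ⇒ counter-clockwise traversal).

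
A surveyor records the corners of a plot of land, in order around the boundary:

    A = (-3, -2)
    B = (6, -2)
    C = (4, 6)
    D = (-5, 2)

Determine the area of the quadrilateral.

58

Apply the surveyor's formula: 2A = Σ (x_i·y_{i+1} − x_{i+1}·y_i), indices taken mod 4.
A→B: (-3)(-2) − (6)(-2) = 18
B→C: (6)(6) − (4)(-2) = 44
C→D: (4)(2) − (-5)(6) = 38
D→A: (-5)(-2) − (-3)(2) = 16
Σ = 116
Area = |Σ|/2 = 58.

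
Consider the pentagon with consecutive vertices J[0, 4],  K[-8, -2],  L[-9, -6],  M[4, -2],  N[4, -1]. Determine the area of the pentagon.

62

Apply the shoelace formula: 2A = Σ (x_i·y_{i+1} − x_{i+1}·y_i), indices taken mod 5.
J→K: (0)(-2) − (-8)(4) = 32
K→L: (-8)(-6) − (-9)(-2) = 30
L→M: (-9)(-2) − (4)(-6) = 42
M→N: (4)(-1) − (4)(-2) = 4
N→J: (4)(4) − (0)(-1) = 16
Σ = 124
Area = |Σ|/2 = 62.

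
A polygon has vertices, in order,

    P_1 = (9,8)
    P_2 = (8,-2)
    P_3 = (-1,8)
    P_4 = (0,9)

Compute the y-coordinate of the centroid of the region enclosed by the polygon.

5

Apply the shoelace formula. First the cross-terms c_i = x_i·y_{i+1} − x_{i+1}·y_i:
  -82, 62, -9, -81  ⇒  2A = -110, A = -55.
Then Σ (y_i + y_{i+1})·c_i = -1650, so ȳ = -1650 / (6·(-55)) = 5.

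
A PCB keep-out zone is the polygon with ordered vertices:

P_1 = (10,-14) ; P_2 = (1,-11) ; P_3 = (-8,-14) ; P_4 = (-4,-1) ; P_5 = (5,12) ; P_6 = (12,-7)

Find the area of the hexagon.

283

Apply the shoelace (surveyor's) formula: 2A = Σ (x_i·y_{i+1} − x_{i+1}·y_i), indices taken mod 6.
P_1→P_2: (10)(-11) − (1)(-14) = -96
P_2→P_3: (1)(-14) − (-8)(-11) = -102
P_3→P_4: (-8)(-1) − (-4)(-14) = -48
P_4→P_5: (-4)(12) − (5)(-1) = -43
P_5→P_6: (5)(-7) − (12)(12) = -179
P_6→P_1: (12)(-14) − (10)(-7) = -98
Σ = -566
Area = |Σ|/2 = 283.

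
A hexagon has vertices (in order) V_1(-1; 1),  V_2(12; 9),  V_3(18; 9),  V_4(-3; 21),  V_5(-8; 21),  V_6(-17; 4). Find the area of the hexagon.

373.5

Apply Gauss's area formula: 2A = Σ (x_i·y_{i+1} − x_{i+1}·y_i), indices taken mod 6.
Cross-terms: -21, -54, 405, 105, 325, -13  ⇒  Σ = 747
Area = |Σ|/2 = 373.5.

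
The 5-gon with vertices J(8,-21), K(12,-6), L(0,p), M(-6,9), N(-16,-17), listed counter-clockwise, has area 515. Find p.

The doubled signed area Σ (x_i y_{i+1} − x_{i+1} y_i) is linear in p.
With p=0 it equals 922; the coefficient of p is 18 (from the two edges through L).
So 18·p + 922 = 2·515 = 1030 ⇒ p = 6.

6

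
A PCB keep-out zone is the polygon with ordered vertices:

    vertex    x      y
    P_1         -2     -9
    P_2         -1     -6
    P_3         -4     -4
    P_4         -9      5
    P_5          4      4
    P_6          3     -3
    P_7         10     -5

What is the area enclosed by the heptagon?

119

Apply the surveyor's formula: 2A = Σ (x_i·y_{i+1} − x_{i+1}·y_i), indices taken mod 7.
Cross-terms: 3, -20, -56, -56, -24, 15, -100  ⇒  Σ = -238
Area = |Σ|/2 = 119.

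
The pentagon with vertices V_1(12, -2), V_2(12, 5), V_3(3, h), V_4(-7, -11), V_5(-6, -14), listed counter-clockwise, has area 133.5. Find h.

1

The doubled signed area Σ (x_i y_{i+1} − x_{i+1} y_i) is linear in h.
With h=0 it equals 248; the coefficient of h is 19 (from the two edges through V_3).
So 19·h + 248 = 2·133.5 = 267 ⇒ h = 1.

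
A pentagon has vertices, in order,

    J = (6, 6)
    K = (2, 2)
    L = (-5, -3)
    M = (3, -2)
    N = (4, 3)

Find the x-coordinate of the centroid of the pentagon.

43/46

Apply the surveyor's formula. First the cross-terms c_i = x_i·y_{i+1} − x_{i+1}·y_i:
  0, 4, 19, 17, 6  ⇒  2A = 46, A = 23.
Then Σ (x_i + x_{i+1})·c_i = 129, so x̄ = 129 / (6·23) = 43/46.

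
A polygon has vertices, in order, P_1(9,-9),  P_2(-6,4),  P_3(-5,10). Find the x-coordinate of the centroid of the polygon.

Apply Gauss's area formula. First the cross-terms c_i = x_i·y_{i+1} − x_{i+1}·y_i:
  -18, -40, -45  ⇒  2A = -103, A = -51.5.
Then Σ (x_i + x_{i+1})·c_i = 206, so x̄ = 206 / (6·(-51.5)) = -2/3.

-2/3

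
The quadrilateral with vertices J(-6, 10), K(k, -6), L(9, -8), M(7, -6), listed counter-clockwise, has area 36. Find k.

The doubled signed area Σ (x_i y_{i+1} − x_{i+1} y_i) is linear in k.
With k=0 it equals 126; the coefficient of k is -18 (from the two edges through K).
So -18·k + 126 = 2·36 = 72 ⇒ k = 3.

3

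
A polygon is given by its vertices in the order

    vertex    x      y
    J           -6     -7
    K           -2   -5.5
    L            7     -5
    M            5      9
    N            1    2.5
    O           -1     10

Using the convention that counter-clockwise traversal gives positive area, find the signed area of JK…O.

Apply the shoelace (surveyor's) formula: 2A = Σ (x_i·y_{i+1} − x_{i+1}·y_i), indices taken mod 6.
Cross-terms: 19, 48.5, 88, 3.5, 12.5, 67  ⇒  Σ = 238.5
Signed area = Σ/2 = 119.25 (positive ⇒ counter-clockwise traversal).

119.25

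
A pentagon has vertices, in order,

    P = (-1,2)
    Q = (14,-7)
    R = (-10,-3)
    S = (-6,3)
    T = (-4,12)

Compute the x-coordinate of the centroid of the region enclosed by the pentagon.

Apply the shoelace formula. First the cross-terms c_i = x_i·y_{i+1} − x_{i+1}·y_i:
  -21, -112, -48, -60, 4  ⇒  2A = -237, A = -118.5.
Then Σ (x_i + x_{i+1})·c_i = 627, so x̄ = 627 / (6·(-118.5)) = -209/237.

-209/237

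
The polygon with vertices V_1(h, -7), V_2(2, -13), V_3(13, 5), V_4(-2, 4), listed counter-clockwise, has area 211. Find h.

Write out the shoelace sum; only the two edges meeting at V_1 involve h:
2·Area = [((-2)·(-7) − h·4) + (h·(-13) − 2·(-7))] + 241
       = -17·h + 269 = 422
⇒ h = -9.

-9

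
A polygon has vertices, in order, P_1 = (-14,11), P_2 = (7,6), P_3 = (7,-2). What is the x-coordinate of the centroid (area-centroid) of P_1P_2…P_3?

Apply the shoelace (surveyor's) formula. First the cross-terms c_i = x_i·y_{i+1} − x_{i+1}·y_i:
  -161, -56, 49  ⇒  2A = -168, A = -84.
Then Σ (x_i + x_{i+1})·c_i = 0, so x̄ = 0 / (6·(-84)) = 0.

0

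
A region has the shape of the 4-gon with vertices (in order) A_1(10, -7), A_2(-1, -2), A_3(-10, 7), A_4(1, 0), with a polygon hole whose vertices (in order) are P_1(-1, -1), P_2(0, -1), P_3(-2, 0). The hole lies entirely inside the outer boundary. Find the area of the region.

Outer boundary:
Apply the shoelace (surveyor's) formula: 2A = Σ (x_i·y_{i+1} − x_{i+1}·y_i), indices taken mod 4.
Σ = (-27) + (-27) + (-7) + (-7) = -68
Area = |Σ|/2 = 34.
Hole:
Apply the shoelace formula: 2A = Σ (x_i·y_{i+1} − x_{i+1}·y_i), indices taken mod 3.
Σ = (1) + (-2) + (2) = 1
Area = |Σ|/2 = 0.5.
Net area = 34 − 0.5 = 33.5.

33.5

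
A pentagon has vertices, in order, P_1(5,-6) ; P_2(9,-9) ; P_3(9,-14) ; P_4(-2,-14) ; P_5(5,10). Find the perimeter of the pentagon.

|P_1P_2| = √((4)² + (-3)²) = √25 = 5
|P_2P_3| = √((0)² + (-5)²) = √25 = 5
|P_3P_4| = √((-11)² + (0)²) = √121 = 11
|P_4P_5| = √((7)² + (24)²) = √625 = 25
|P_5P_1| = √((0)² + (-16)²) = √256 = 16
Perimeter = 5 + 5 + 11 + 25 + 16 = 62.

62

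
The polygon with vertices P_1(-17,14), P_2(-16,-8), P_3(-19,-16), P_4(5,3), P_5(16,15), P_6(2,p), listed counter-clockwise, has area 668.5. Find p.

25

Write out the shoelace sum; only the two edges meeting at P_6 involve p:
2·Area = [(16·p − 2·15) + (2·14 − (-17)·p)] + 514
       = 33·p + 512 = 1337
⇒ p = 25.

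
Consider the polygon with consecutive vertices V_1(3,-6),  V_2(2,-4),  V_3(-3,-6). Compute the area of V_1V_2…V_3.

6

Apply the surveyor's formula: 2A = Σ (x_i·y_{i+1} − x_{i+1}·y_i), indices taken mod 3.
V_1→V_2: (3)(-4) − (2)(-6) = 0
V_2→V_3: (2)(-6) − (-3)(-4) = -24
V_3→V_1: (-3)(-6) − (3)(-6) = 36
Σ = 12
Area = |Σ|/2 = 6.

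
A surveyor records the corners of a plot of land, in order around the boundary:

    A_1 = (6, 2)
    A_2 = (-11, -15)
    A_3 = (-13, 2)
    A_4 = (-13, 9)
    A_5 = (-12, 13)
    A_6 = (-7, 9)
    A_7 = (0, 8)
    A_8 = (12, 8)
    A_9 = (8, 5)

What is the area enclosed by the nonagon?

312

Σ = (-68) + (-217) + (-91) + (-61) + (-17) + (-56) + (-96) + (-4) + (-14) = -624
Area = |Σ|/2 = 312.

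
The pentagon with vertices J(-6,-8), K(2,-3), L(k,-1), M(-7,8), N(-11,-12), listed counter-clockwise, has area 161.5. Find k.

Write out the shoelace sum; only the two edges meeting at L involve k:
2·Area = [(2·(-1) − k·(-3)) + (k·8 − (-7)·(-1))] + 222
       = 11·k + 213 = 323
⇒ k = 10.

10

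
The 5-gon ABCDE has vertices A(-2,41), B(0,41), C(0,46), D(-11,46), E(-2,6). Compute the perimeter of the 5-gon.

94

|AB| = √((2)² + (0)²) = √4 = 2
|BC| = √((0)² + (5)²) = √25 = 5
|CD| = √((-11)² + (0)²) = √121 = 11
|DE| = √((9)² + (-40)²) = √1681 = 41
|EA| = √((0)² + (35)²) = √1225 = 35
Perimeter = 2 + 5 + 11 + 41 + 35 = 94.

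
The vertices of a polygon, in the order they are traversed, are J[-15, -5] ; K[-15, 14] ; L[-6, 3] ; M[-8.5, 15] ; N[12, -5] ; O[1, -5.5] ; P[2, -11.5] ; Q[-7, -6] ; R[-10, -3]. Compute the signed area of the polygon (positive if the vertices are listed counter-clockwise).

Cross-terms: -285, 39, -64.5, -137.5, -61, -0.5, -92.5, -39, 5  ⇒  Σ = -636
Signed area = Σ/2 = -318 (negative ⇒ clockwise traversal).

-318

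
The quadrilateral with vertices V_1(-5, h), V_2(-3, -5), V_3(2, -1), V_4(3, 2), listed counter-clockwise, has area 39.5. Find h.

The doubled signed area Σ (x_i y_{i+1} − x_{i+1} y_i) is linear in h.
With h=0 it equals 55; the coefficient of h is 6 (from the two edges through V_1).
So 6·h + 55 = 2·39.5 = 79 ⇒ h = 4.

4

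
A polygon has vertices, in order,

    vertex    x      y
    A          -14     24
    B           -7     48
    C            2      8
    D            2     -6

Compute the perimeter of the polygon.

114

|AB| = √((7)² + (24)²) = √625 = 25
|BC| = √((9)² + (-40)²) = √1681 = 41
|CD| = √((0)² + (-14)²) = √196 = 14
|DA| = √((-16)² + (30)²) = √1156 = 34
Perimeter = 25 + 41 + 14 + 34 = 114.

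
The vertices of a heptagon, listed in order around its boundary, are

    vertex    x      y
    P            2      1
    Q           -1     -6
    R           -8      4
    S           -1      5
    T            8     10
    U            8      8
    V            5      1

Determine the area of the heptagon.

97

Apply Gauss's area formula: 2A = Σ (x_i·y_{i+1} − x_{i+1}·y_i), indices taken mod 7.
Cross-terms: -11, -52, -36, -50, -16, -32, 3  ⇒  Σ = -194
Area = |Σ|/2 = 97.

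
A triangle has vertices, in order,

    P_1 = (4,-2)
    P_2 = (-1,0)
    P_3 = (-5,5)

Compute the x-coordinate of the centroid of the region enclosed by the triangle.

-2/3

Apply the shoelace (surveyor's) formula. First the cross-terms c_i = x_i·y_{i+1} − x_{i+1}·y_i:
  -2, -5, -10  ⇒  2A = -17, A = -8.5.
Then Σ (x_i + x_{i+1})·c_i = 34, so x̄ = 34 / (6·(-8.5)) = -2/3.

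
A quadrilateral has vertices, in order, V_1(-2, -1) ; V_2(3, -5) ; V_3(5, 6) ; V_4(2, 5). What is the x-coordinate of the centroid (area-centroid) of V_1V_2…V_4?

64/33

Apply the surveyor's formula. First the cross-terms c_i = x_i·y_{i+1} − x_{i+1}·y_i:
  13, 43, 13, 8  ⇒  2A = 77, A = 38.5.
Then Σ (x_i + x_{i+1})·c_i = 448, so x̄ = 448 / (6·38.5) = 64/33.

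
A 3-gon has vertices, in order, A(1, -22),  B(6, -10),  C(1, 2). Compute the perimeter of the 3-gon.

|AB| = √((5)² + (12)²) = √169 = 13
|BC| = √((-5)² + (12)²) = √169 = 13
|CA| = √((0)² + (-24)²) = √576 = 24
Perimeter = 13 + 13 + 24 = 50.

50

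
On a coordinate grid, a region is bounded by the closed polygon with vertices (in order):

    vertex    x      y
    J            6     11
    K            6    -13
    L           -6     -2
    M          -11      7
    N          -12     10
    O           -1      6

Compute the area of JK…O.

Apply the surveyor's formula: 2A = Σ (x_i·y_{i+1} − x_{i+1}·y_i), indices taken mod 6.
J→K: (6)(-13) − (6)(11) = -144
K→L: (6)(-2) − (-6)(-13) = -90
L→M: (-6)(7) − (-11)(-2) = -64
M→N: (-11)(10) − (-12)(7) = -26
N→O: (-12)(6) − (-1)(10) = -62
O→J: (-1)(11) − (6)(6) = -47
Σ = -433
Area = |Σ|/2 = 216.5.

216.5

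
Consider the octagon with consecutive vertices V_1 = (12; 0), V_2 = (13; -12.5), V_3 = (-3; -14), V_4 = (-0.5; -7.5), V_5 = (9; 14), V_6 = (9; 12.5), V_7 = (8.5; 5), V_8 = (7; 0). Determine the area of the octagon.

Apply the shoelace formula: 2A = Σ (x_i·y_{i+1} − x_{i+1}·y_i), indices taken mod 8.
Σ = (-150) + (-219.5) + (15.5) + (60.5) + (-13.5) + (-61.25) + (-35) + (0) = -403.25
Area = |Σ|/2 = 201.625.

201.625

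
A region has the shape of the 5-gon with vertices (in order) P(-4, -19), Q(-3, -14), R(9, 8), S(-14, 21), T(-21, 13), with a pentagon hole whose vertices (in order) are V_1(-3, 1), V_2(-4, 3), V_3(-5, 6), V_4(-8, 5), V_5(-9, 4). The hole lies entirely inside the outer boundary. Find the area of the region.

543.5

Outer boundary:
Cross-terms: -1, 102, 301, 259, 451  ⇒  Σ = 1112
Area = |Σ|/2 = 556.
Hole:
Apply Gauss's area formula: 2A = Σ (x_i·y_{i+1} − x_{i+1}·y_i), indices taken mod 5.
Σ = (-5) + (-9) + (23) + (13) + (3) = 25
Area = |Σ|/2 = 12.5.
Net area = 556 − 12.5 = 543.5.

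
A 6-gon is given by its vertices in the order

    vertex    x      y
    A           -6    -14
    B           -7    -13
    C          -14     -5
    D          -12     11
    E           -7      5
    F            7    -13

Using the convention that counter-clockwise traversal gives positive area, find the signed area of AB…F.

Cross-terms: -20, -147, -214, 17, 56, -176  ⇒  Σ = -484
Signed area = Σ/2 = -242 (negative ⇒ clockwise traversal).

-242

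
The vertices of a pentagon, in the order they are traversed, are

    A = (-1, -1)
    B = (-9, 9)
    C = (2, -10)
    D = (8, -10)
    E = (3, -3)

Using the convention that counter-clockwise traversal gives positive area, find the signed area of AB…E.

57

Σ = (-18) + (72) + (60) + (6) + (-6) = 114
Signed area = Σ/2 = 57 (positive ⇒ counter-clockwise traversal).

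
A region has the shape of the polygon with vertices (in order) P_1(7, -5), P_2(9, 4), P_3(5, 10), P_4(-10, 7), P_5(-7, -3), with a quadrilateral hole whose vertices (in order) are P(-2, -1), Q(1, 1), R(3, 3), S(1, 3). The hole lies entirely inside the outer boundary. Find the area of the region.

Outer boundary:
Cross-terms: 73, 70, 135, 79, 56  ⇒  Σ = 413
Area = |Σ|/2 = 206.5.
Hole:
Apply the shoelace formula: 2A = Σ (x_i·y_{i+1} − x_{i+1}·y_i), indices taken mod 4.
Σ = (-1) + (0) + (6) + (5) = 10
Area = |Σ|/2 = 5.
Net area = 206.5 − 5 = 201.5.

201.5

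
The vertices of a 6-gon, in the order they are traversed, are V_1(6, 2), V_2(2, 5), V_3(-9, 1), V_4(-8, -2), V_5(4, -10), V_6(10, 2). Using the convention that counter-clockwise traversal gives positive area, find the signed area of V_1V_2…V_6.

Σ = (26) + (47) + (26) + (88) + (108) + (8) = 303
Signed area = Σ/2 = 151.5 (positive ⇒ counter-clockwise traversal).

151.5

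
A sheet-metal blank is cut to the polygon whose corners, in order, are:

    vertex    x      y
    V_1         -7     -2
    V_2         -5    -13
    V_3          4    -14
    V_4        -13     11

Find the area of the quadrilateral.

84

V_1→V_2: (-7)(-13) − (-5)(-2) = 81
V_2→V_3: (-5)(-14) − (4)(-13) = 122
V_3→V_4: (4)(11) − (-13)(-14) = -138
V_4→V_1: (-13)(-2) − (-7)(11) = 103
Σ = 168
Area = |Σ|/2 = 84.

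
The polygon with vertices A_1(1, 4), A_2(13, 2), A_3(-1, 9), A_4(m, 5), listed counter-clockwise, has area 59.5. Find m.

-12

The doubled signed area Σ (x_i y_{i+1} − x_{i+1} y_i) is linear in m.
With m=0 it equals 59; the coefficient of m is -5 (from the two edges through A_4).
So -5·m + 59 = 2·59.5 = 119 ⇒ m = -12.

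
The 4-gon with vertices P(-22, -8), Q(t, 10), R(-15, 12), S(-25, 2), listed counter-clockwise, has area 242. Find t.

2

Write out the shoelace sum; only the two edges meeting at Q involve t:
2·Area = [((-22)·10 − t·(-8)) + (t·12 − (-15)·10)] + 514
       = 20·t + 444 = 484
⇒ t = 2.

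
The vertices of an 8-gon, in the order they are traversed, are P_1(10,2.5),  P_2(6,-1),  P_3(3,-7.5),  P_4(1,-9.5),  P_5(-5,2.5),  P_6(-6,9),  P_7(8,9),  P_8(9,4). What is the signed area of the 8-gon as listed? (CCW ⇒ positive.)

Apply the surveyor's formula: 2A = Σ (x_i·y_{i+1} − x_{i+1}·y_i), indices taken mod 8.
Σ = (-25) + (-42) + (-21) + (-45) + (-30) + (-126) + (-49) + (-17.5) = -355.5
Signed area = Σ/2 = -177.75 (negative ⇒ clockwise traversal).

-177.75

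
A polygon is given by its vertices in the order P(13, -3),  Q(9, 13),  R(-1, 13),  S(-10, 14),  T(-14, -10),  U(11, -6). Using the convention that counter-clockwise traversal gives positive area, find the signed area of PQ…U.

Apply the surveyor's formula: 2A = Σ (x_i·y_{i+1} − x_{i+1}·y_i), indices taken mod 6.
Σ = (196) + (130) + (116) + (296) + (194) + (45) = 977
Signed area = Σ/2 = 488.5 (positive ⇒ counter-clockwise traversal).

488.5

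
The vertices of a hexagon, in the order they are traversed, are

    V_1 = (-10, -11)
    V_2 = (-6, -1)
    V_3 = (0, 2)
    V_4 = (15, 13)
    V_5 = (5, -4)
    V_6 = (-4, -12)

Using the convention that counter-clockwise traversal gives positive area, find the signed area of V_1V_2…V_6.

-187.5

Apply Gauss's area formula: 2A = Σ (x_i·y_{i+1} − x_{i+1}·y_i), indices taken mod 6.
V_1→V_2: (-10)(-1) − (-6)(-11) = -56
V_2→V_3: (-6)(2) − (0)(-1) = -12
V_3→V_4: (0)(13) − (15)(2) = -30
V_4→V_5: (15)(-4) − (5)(13) = -125
V_5→V_6: (5)(-12) − (-4)(-4) = -76
V_6→V_1: (-4)(-11) − (-10)(-12) = -76
Σ = -375
Signed area = Σ/2 = -187.5 (negative ⇒ clockwise traversal).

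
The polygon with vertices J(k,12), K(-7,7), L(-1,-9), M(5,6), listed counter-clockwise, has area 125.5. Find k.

-2

The doubled signed area Σ (x_i y_{i+1} − x_{i+1} y_i) is linear in k.
With k=0 it equals 253; the coefficient of k is 1 (from the two edges through J).
So 1·k + 253 = 2·125.5 = 251 ⇒ k = -2.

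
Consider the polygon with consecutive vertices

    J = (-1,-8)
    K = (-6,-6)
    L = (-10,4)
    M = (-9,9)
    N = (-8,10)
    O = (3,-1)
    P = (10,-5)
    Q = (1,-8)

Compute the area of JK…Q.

Apply the shoelace formula: 2A = Σ (x_i·y_{i+1} − x_{i+1}·y_i), indices taken mod 8.
Σ = (-42) + (-84) + (-54) + (-18) + (-22) + (-5) + (-75) + (-16) = -316
Area = |Σ|/2 = 158.

158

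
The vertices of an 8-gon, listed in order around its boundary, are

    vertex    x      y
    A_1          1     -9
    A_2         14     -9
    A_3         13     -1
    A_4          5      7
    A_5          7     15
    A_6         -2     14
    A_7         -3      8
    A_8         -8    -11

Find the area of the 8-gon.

Apply the shoelace (surveyor's) formula: 2A = Σ (x_i·y_{i+1} − x_{i+1}·y_i), indices taken mod 8.
A_1→A_2: (1)(-9) − (14)(-9) = 117
A_2→A_3: (14)(-1) − (13)(-9) = 103
A_3→A_4: (13)(7) − (5)(-1) = 96
A_4→A_5: (5)(15) − (7)(7) = 26
A_5→A_6: (7)(14) − (-2)(15) = 128
A_6→A_7: (-2)(8) − (-3)(14) = 26
A_7→A_8: (-3)(-11) − (-8)(8) = 97
A_8→A_1: (-8)(-9) − (1)(-11) = 83
Σ = 676
Area = |Σ|/2 = 338.

338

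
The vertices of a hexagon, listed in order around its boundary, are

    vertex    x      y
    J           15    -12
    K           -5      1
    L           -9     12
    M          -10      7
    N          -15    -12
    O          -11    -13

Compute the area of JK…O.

Apply Gauss's area formula: 2A = Σ (x_i·y_{i+1} − x_{i+1}·y_i), indices taken mod 6.
Σ = (-45) + (-51) + (57) + (225) + (63) + (327) = 576
Area = |Σ|/2 = 288.

288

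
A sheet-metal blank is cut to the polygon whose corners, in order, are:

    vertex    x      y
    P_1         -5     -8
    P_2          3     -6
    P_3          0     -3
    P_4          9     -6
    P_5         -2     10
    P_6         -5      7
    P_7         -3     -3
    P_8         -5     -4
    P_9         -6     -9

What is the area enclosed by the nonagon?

121.5

Apply Gauss's area formula: 2A = Σ (x_i·y_{i+1} − x_{i+1}·y_i), indices taken mod 9.
Σ = (54) + (-9) + (27) + (78) + (36) + (36) + (-3) + (21) + (3) = 243
Area = |Σ|/2 = 121.5.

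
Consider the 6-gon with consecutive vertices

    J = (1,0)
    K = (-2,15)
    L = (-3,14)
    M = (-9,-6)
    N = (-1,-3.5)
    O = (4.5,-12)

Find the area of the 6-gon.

120.625

Apply Gauss's area formula: 2A = Σ (x_i·y_{i+1} − x_{i+1}·y_i), indices taken mod 6.
Σ = (15) + (17) + (144) + (25.5) + (27.75) + (12) = 241.25
Area = |Σ|/2 = 120.625.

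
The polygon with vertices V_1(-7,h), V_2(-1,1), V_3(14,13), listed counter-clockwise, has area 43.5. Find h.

Write out the shoelace sum; only the two edges meeting at V_1 involve h:
2·Area = [(14·h − (-7)·13) + ((-7)·1 − (-1)·h)] + -27
       = 15·h + 57 = 87
⇒ h = 2.

2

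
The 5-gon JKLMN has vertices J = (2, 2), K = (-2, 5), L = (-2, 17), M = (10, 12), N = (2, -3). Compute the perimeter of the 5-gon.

|JK| = √((-4)² + (3)²) = √25 = 5
|KL| = √((0)² + (12)²) = √144 = 12
|LM| = √((12)² + (-5)²) = √169 = 13
|MN| = √((-8)² + (-15)²) = √289 = 17
|NJ| = √((0)² + (5)²) = √25 = 5
Perimeter = 5 + 12 + 13 + 17 + 5 = 52.

52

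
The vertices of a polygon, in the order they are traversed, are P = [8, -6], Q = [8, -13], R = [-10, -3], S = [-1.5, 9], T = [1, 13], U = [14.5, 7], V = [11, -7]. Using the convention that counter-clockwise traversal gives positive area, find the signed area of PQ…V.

Apply the shoelace (surveyor's) formula: 2A = Σ (x_i·y_{i+1} − x_{i+1}·y_i), indices taken mod 7.
Cross-terms: -56, -154, -94.5, -28.5, -181.5, -178.5, -10  ⇒  Σ = -703
Signed area = Σ/2 = -351.5 (negative ⇒ clockwise traversal).

-351.5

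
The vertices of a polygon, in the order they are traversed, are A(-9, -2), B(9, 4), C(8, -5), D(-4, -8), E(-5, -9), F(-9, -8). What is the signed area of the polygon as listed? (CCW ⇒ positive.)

Cross-terms: -18, -77, -84, -4, -41, -54  ⇒  Σ = -278
Signed area = Σ/2 = -139 (negative ⇒ clockwise traversal).

-139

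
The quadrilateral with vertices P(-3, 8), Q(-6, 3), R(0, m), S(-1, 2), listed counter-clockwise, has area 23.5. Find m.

Write out the shoelace sum; only the two edges meeting at R involve m:
2·Area = [((-6)·m − 0·3) + (0·2 − (-1)·m)] + 37
       = -5·m + 37 = 47
⇒ m = -2.

-2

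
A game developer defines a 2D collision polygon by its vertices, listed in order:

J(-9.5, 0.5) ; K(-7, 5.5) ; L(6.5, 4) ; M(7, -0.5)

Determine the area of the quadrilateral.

72.5

Σ = (-48.75) + (-63.75) + (-31.25) + (-1.25) = -145
Area = |Σ|/2 = 72.5.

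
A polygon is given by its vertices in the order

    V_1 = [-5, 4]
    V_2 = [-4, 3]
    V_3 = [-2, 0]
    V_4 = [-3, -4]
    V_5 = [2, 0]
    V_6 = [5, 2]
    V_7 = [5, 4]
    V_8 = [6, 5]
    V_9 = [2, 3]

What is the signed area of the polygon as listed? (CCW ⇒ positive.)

34.5

V_1→V_2: (-5)(3) − (-4)(4) = 1
V_2→V_3: (-4)(0) − (-2)(3) = 6
V_3→V_4: (-2)(-4) − (-3)(0) = 8
V_4→V_5: (-3)(0) − (2)(-4) = 8
V_5→V_6: (2)(2) − (5)(0) = 4
V_6→V_7: (5)(4) − (5)(2) = 10
V_7→V_8: (5)(5) − (6)(4) = 1
V_8→V_9: (6)(3) − (2)(5) = 8
V_9→V_1: (2)(4) − (-5)(3) = 23
Σ = 69
Signed area = Σ/2 = 34.5 (positive ⇒ counter-clockwise traversal).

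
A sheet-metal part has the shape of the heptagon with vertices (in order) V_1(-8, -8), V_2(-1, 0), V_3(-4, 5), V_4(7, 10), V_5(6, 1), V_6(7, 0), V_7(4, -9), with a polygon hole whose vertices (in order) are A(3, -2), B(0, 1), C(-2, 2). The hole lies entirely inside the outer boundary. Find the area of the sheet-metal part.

Outer boundary:
Cross-terms: -8, -5, -75, -53, -7, -63, -104  ⇒  Σ = -315
Area = |Σ|/2 = 157.5.
Hole:
Apply the surveyor's formula: 2A = Σ (x_i·y_{i+1} − x_{i+1}·y_i), indices taken mod 3.
Σ = (3) + (2) + (-2) = 3
Area = |Σ|/2 = 1.5.
Net area = 157.5 − 1.5 = 156.

156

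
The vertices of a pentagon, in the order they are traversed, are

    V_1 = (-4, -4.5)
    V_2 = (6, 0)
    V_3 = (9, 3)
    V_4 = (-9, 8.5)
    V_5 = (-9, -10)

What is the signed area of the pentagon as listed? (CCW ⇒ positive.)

Apply the surveyor's formula: 2A = Σ (x_i·y_{i+1} − x_{i+1}·y_i), indices taken mod 5.
V_1→V_2: (-4)(0) − (6)(-4.5) = 27
V_2→V_3: (6)(3) − (9)(0) = 18
V_3→V_4: (9)(8.5) − (-9)(3) = 103.5
V_4→V_5: (-9)(-10) − (-9)(8.5) = 166.5
V_5→V_1: (-9)(-4.5) − (-4)(-10) = 0.5
Σ = 315.5
Signed area = Σ/2 = 157.75 (positive ⇒ counter-clockwise traversal).

157.75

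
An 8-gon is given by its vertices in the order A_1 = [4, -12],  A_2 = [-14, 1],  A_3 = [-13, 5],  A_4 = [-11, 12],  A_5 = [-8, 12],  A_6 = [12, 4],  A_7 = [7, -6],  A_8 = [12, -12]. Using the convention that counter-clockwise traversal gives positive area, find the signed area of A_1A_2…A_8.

Apply the surveyor's formula: 2A = Σ (x_i·y_{i+1} − x_{i+1}·y_i), indices taken mod 8.
A_1→A_2: (4)(1) − (-14)(-12) = -164
A_2→A_3: (-14)(5) − (-13)(1) = -57
A_3→A_4: (-13)(12) − (-11)(5) = -101
A_4→A_5: (-11)(12) − (-8)(12) = -36
A_5→A_6: (-8)(4) − (12)(12) = -176
A_6→A_7: (12)(-6) − (7)(4) = -100
A_7→A_8: (7)(-12) − (12)(-6) = -12
A_8→A_1: (12)(-12) − (4)(-12) = -96
Σ = -742
Signed area = Σ/2 = -371 (negative ⇒ clockwise traversal).

-371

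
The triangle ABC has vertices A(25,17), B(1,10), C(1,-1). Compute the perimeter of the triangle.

66

|AB| = √((-24)² + (-7)²) = √625 = 25
|BC| = √((0)² + (-11)²) = √121 = 11
|CA| = √((24)² + (18)²) = √900 = 30
Perimeter = 25 + 11 + 30 = 66.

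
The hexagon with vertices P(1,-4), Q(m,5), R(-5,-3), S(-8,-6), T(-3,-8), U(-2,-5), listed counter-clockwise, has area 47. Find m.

Write out the shoelace sum; only the two edges meeting at Q involve m:
2·Area = [(1·5 − m·(-4)) + (m·(-3) − (-5)·5)] + 64
       = 1·m + 94 = 94
⇒ m = 0.

0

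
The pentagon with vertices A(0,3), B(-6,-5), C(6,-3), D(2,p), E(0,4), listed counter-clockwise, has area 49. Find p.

Write out the shoelace sum; only the two edges meeting at D involve p:
2·Area = [(6·p − 2·(-3)) + (2·4 − 0·p)] + 66
       = 6·p + 80 = 98
⇒ p = 3.

3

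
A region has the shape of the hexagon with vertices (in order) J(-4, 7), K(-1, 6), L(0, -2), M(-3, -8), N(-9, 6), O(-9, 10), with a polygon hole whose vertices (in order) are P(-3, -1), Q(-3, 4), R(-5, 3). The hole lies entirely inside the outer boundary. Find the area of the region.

80

Outer boundary:
Apply Gauss's area formula: 2A = Σ (x_i·y_{i+1} − x_{i+1}·y_i), indices taken mod 6.
Cross-terms: -17, 2, -6, -90, -36, -23  ⇒  Σ = -170
Area = |Σ|/2 = 85.
Hole:
Apply Gauss's area formula: 2A = Σ (x_i·y_{i+1} − x_{i+1}·y_i), indices taken mod 3.
Σ = (-15) + (11) + (14) = 10
Area = |Σ|/2 = 5.
Net area = 85 − 5 = 80.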